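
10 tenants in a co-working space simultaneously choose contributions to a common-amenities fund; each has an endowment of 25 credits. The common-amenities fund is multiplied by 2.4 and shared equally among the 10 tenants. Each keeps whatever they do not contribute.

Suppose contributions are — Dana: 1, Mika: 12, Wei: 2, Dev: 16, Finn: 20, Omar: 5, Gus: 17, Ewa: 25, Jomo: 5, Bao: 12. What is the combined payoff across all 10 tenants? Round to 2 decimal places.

Total contributed: 1 + 12 + 2 + 16 + 20 + 5 + 17 + 25 + 5 + 12 = 115; total kept: 10 × 25 − 115 = 135.
The common-amenities fund pays out 2.4 × 115 = 276.00 in aggregate.
Group total = 135 + 276.00 = 411.00.

411.00 credits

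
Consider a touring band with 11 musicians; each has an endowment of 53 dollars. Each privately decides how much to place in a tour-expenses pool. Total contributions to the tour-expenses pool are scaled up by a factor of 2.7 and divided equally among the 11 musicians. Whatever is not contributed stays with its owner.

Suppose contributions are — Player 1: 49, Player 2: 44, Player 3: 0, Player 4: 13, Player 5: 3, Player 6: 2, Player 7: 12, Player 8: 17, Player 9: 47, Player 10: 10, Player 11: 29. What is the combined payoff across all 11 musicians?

Total contributed: 49 + 44 + 0 + 13 + 3 + 2 + 12 + 17 + 47 + 10 + 29 = 226; total kept: 11 × 53 − 226 = 357.
The tour-expenses pool pays out 2.7 × 226 = 610.20 in aggregate.
Group total = 357 + 610.20 = 967.20.

967.20 dollars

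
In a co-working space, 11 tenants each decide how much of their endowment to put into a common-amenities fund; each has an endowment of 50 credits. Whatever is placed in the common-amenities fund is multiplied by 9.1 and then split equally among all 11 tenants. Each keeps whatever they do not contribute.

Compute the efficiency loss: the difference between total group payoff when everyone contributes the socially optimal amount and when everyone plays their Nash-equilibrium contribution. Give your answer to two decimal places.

Each contributed unit returns 9.1/11 = 0.8273 to its contributor — below 1 — so contributing 0 is dominant for every player. At the Nash equilibrium everyone keeps their 50, and the group total is 11 × 50 = 550.
Each contributed unit returns 9.100 to the group as a whole (0.8273 to each of 11 players), which exceeds 1, so the social optimum is full contribution: group total = 9.100 × 550 = 5005.00.
Efficiency loss = 5005.00 − 550 = 4455.00.

4455.00 credits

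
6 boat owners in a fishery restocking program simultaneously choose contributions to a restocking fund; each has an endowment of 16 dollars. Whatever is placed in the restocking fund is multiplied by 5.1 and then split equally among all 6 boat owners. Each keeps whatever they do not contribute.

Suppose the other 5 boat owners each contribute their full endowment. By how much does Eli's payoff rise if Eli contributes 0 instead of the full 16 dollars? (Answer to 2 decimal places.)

2.40 dollars

Switching from a contribution of 16 to 0 lets Eli keep an extra 16 dollars, but lowers the restocking fund by 16, which costs Eli their own share of that drop: 5.1/6 × 16 = 13.60.
Net gain = 16 − 13.60 = 2.40. The private return per contributed unit (0.8500) is below 1, so free-riding is indeed the best response regardless of what the others do.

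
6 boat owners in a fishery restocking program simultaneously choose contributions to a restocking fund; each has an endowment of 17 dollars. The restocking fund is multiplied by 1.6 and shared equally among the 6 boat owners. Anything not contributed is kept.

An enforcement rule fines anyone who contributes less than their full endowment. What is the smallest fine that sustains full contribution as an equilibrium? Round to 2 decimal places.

12.47 dollars

Given the others contribute fully, the best deviation is to contribute 0 (any partial contribution still incurs the fine and gives up units whose private return 0.2667 is below 1).
Deviating from 17 to 0 saves 17 dollars but forfeits the deviator's share of the drop in the restocking fund: 1.6/6 × 17 = 4.53.
So the deviation gain is 17 − 4.53 = 12.47, and the fine must be at least 12.47 dollars to wipe it out.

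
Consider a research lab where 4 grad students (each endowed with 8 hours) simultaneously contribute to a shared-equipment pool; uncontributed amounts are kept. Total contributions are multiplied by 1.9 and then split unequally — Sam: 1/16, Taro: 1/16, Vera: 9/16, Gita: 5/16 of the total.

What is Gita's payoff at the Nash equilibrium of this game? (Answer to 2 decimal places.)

12.75 hours

Player j's private return per contributed unit is 1.9 × (j's share). Contributing is weakly dominant for j when that share is at least 1/1.9 = 0.5263, and contributing 0 is dominant otherwise.
Vera alone (share 9/16) is above the threshold, contributing 8; the remaining 3 contribute 0. Total contributed: 8.
Gita keeps 8 and receives 1.9 × 8 × 5/16 = 4.75 from the shared-equipment pool, for a payoff of 12.75.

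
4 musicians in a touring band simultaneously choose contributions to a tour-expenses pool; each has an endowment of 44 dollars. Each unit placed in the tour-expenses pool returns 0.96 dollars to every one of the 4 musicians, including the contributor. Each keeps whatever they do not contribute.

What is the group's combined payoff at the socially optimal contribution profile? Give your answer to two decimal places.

Each contributed unit returns 3.840 to the group as a whole (0.96 to each of 4 players), which exceeds 1, so the social optimum is full contribution: group total = 3.840 × 176 = 675.84.

675.84 dollars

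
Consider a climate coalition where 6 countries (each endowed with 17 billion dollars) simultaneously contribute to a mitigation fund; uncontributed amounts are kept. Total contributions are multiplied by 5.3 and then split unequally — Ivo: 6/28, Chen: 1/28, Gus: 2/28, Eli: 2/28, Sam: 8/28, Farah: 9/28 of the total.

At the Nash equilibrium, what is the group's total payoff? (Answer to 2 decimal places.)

321.30 billion dollars

A player with share s gets back 5.3·s per unit contributed, so full contribution is dominant for anyone with s > 1/5.3 = 0.1887 and zero contribution is dominant for anyone below.
The shares above 0.1887 belong to Ivo, Sam and Farah, contributing 17 each; the remaining 3 contribute 0. Total contributed: 51.
The mitigation fund pays out 5.3 × 51 = 270.30 in total (split across the unequal shares, but the aggregate is all that matters for the group sum).
The 3 free-riders keep 17 each, adding 51. Group total = 51 + 270.30 = 321.30.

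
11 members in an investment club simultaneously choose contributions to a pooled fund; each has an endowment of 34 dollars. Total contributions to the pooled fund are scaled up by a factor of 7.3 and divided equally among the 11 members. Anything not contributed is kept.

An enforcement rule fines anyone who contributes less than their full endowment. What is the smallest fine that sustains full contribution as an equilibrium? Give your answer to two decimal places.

11.44 dollars

Given the others contribute fully, the best deviation is to contribute 0 (any partial contribution still incurs the fine and gives up units whose private return 0.6636 is below 1).
Deviating from 34 to 0 saves 34 dollars but forfeits the deviator's share of the drop in the pooled fund: 7.3/11 × 34 = 22.56.
So the deviation gain is 34 − 22.56 = 11.44, and the fine must be at least 11.44 dollars to wipe it out.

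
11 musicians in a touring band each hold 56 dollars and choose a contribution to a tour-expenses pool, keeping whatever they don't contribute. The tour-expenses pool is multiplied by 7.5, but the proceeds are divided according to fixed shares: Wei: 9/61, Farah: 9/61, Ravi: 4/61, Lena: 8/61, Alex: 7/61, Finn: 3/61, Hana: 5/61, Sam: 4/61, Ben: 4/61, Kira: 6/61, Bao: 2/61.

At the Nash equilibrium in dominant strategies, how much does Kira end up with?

138.62 dollars

Player j's private return per contributed unit is 7.5 × (j's share). Contributing is weakly dominant for j when that share is at least 1/7.5 = 0.1333, and contributing 0 is dominant otherwise.
Wei and Farah are above the threshold, contributing 56 each; the remaining 9 contribute 0. Total contributed: 112.
Kira keeps 56 and receives 7.5 × 112 × 6/61 = 82.62 from the tour-expenses pool, for a payoff of 138.62.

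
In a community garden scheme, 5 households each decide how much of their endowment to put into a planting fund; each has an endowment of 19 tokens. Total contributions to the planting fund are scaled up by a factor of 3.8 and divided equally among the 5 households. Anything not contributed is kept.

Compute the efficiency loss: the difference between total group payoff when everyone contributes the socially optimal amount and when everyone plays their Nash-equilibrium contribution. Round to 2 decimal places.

266.00 tokens

Each contributed unit returns 3.8/5 = 0.7600 to its contributor — below 1 — so contributing 0 is dominant for every player. At the Nash equilibrium everyone keeps their 19, and the group total is 5 × 19 = 95.
Each contributed unit returns 3.800 to the group as a whole (0.7600 to each of 5 players), which exceeds 1, so the social optimum is full contribution: group total = 3.800 × 95 = 361.00.
Efficiency loss = 361.00 − 95 = 266.00.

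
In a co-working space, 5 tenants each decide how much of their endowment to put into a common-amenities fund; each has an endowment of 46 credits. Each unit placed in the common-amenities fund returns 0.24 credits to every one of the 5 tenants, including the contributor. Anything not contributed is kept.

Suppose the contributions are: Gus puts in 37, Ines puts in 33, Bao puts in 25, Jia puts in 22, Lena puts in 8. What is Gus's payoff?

Total contributed: 37 + 33 + 25 + 22 + 8 = 125.
Each receives 0.24 × 125 = 30.00 from the common-amenities fund.
Gus keeps 46 − 37 = 9, so Gus's payoff is 9 + 30.00 = 39.00.

39.00 credits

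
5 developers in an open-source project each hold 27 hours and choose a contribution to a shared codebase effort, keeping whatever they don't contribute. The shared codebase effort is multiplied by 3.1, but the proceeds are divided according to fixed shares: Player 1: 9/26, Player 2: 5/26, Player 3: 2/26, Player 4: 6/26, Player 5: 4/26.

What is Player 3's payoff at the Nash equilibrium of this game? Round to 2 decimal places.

33.44 hours

For player j, contributing a unit is worthwhile iff 3.1 × (j's share) ≥ 1, i.e. iff j's share is at least 0.3226.
The only share above 0.3226 is Player 1's 9/26, contributing 27; the remaining 4 contribute 0. Total contributed: 27.
Player 3 keeps 27 and receives 3.1 × 27 × 2/26 = 6.44 from the shared codebase effort, for a payoff of 33.44.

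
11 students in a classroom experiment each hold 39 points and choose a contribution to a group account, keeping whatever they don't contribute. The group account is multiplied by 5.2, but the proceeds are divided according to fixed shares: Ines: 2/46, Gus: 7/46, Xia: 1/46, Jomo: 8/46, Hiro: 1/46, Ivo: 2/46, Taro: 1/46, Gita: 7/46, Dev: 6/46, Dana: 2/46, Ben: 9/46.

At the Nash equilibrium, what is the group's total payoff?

592.80 points

Each unit j contributes comes back to j as 5.2 × (j's share), so j prefers to contribute only if that share exceeds 1/5.2 = 0.1923; otherwise keeping the unit dominates.
Only Ben (9/46) clears that bar, contributing 39; the remaining 10 contribute 0. Total contributed: 39.
The group account pays out 5.2 × 39 = 202.80 in total (split across the unequal shares, but the aggregate is all that matters for the group sum).
The 10 free-riders keep 39 each, adding 390. Group total = 390 + 202.80 = 592.80.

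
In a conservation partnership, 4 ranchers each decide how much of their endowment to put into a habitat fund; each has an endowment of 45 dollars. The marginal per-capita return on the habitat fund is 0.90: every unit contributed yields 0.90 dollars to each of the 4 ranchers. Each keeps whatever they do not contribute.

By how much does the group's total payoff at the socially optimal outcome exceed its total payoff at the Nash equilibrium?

The private return per contributed unit is 0.90 < 1, so contributing 0 is dominant for every player. At the Nash equilibrium everyone keeps their 45, and the group total is 4 × 45 = 180.
Each contributed unit returns 3.600 to the group as a whole (0.90 to each of 4 players), which exceeds 1, so the social optimum is full contribution: group total = 3.600 × 180 = 648.00.
Efficiency loss = 648.00 − 180 = 468.00.

468.00 dollars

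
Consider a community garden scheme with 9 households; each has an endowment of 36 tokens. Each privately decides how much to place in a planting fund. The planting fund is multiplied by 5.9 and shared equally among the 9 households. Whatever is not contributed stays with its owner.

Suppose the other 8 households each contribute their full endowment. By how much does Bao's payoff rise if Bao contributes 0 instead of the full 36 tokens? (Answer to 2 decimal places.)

Switching from a contribution of 36 to 0 lets Bao keep an extra 36 tokens, but lowers the planting fund by 36, which costs Bao their own share of that drop: 5.9/9 × 36 = 23.60.
Net gain = 36 − 23.60 = 12.40. The private return per contributed unit (0.6556) is below 1, so free-riding is indeed the best response regardless of what the others do.

12.40 tokens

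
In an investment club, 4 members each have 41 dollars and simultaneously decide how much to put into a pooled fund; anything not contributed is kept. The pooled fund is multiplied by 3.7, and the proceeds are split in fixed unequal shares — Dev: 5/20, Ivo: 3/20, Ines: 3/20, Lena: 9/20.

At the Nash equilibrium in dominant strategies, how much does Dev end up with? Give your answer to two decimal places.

78.93 dollars

For player j, contributing a unit is worthwhile iff 3.7 × (j's share) ≥ 1, i.e. iff j's share is at least 0.2703.
Lena alone (share 9/20) is above the threshold, contributing 41; the remaining 3 contribute 0. Total contributed: 41.
Dev keeps 41 and receives 3.7 × 41 × 5/20 = 37.93 from the pooled fund, for a payoff of 78.93.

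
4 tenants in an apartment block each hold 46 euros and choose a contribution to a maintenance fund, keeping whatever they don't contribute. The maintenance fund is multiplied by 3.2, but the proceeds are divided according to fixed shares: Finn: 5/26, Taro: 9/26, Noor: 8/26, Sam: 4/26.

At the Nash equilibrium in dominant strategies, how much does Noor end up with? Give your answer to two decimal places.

Player j's private return per contributed unit is 3.2 × (j's share). Contributing is weakly dominant for j when that share is at least 1/3.2 = 0.3125, and contributing 0 is dominant otherwise.
Only Taro (9/26) clears that bar, contributing 46; the remaining 3 contribute 0. Total contributed: 46.
Noor keeps 46 and receives 3.2 × 46 × 8/26 = 45.29 from the maintenance fund, for a payoff of 91.29.

91.29 euros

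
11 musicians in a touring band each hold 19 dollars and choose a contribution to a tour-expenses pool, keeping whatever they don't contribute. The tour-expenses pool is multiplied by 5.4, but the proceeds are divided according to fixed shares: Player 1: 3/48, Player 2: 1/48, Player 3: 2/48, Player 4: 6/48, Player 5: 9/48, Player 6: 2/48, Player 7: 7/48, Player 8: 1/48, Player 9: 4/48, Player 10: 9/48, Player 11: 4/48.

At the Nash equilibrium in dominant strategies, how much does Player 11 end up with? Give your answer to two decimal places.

36.10 dollars

Each unit j contributes comes back to j as 5.4 × (j's share), so j prefers to contribute only if that share exceeds 1/5.4 = 0.1852; otherwise keeping the unit dominates.
Player 5 and Player 10 clear that bar, contributing 19 each; the remaining 9 contribute 0. Total contributed: 38.
Player 11 keeps 19 and receives 5.4 × 38 × 4/48 = 17.10 from the tour-expenses pool, for a payoff of 36.10.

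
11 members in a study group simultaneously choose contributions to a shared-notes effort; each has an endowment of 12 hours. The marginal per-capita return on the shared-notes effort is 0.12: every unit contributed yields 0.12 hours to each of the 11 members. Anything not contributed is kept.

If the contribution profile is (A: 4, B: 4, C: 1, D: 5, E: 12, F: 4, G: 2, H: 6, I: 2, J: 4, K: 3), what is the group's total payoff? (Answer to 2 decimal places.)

147.04 hours

Total contributed: 4 + 4 + 1 + 5 + 12 + 4 + 2 + 6 + 2 + 4 + 3 = 47; total kept: 11 × 12 − 47 = 85.
The shared-notes effort pays out 0.12 × 11 × 47 = 62.04 in aggregate.
Group total = 85 + 62.04 = 147.04.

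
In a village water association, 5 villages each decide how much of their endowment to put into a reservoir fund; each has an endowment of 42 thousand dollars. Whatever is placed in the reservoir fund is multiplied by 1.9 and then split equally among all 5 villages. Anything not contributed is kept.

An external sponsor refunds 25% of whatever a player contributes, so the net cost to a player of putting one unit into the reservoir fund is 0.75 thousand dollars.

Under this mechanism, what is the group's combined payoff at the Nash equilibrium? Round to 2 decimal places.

Even with the mechanism, each unit contributed returns only (1.9/5) / 0.75 = 0.5067 per unit of net cost, so contributing nothing is still dominant.
Everyone keeps their endowment and the group total is 5 × 42 = 210.

210.00 thousand dollars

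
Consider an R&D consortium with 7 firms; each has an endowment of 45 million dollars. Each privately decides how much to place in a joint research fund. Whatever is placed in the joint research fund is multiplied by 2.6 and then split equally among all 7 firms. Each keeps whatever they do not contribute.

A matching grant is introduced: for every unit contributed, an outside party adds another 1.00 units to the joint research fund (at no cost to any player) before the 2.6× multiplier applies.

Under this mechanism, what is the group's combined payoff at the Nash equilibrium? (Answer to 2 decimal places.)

315.00 million dollars

With the mechanism, a contributed unit returns 2.6 × 2.00 / 7 = 0.7429 per unit of net cost — still below 1 — so contributing 0 remains dominant for every player.
At the Nash equilibrium no one contributes; group total payoff = 7 × 45 = 315.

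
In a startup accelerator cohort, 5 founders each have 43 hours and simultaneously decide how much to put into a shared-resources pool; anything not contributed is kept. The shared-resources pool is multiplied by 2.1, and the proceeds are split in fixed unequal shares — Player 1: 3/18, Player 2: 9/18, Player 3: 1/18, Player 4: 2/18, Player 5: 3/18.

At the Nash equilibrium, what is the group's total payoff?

262.30 hours

A player with share s gets back 2.1·s per unit contributed, so full contribution is dominant for anyone with s > 1/2.1 = 0.4762 and zero contribution is dominant for anyone below.
Player 2 alone (share 9/18) is above the threshold, contributing 43; the remaining 4 contribute 0. Total contributed: 43.
The shared-resources pool pays out 2.1 × 43 = 90.30 in total (split across the unequal shares, but the aggregate is all that matters for the group sum).
The 4 free-riders keep 43 each, adding 172. Group total = 172 + 90.30 = 262.30.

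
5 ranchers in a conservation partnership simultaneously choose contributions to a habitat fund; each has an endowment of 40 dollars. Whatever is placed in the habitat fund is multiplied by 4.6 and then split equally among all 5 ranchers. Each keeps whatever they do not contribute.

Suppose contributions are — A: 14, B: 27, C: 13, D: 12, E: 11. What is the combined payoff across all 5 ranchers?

Total contributed: 14 + 27 + 13 + 12 + 11 = 77; total kept: 5 × 40 − 77 = 123.
The habitat fund pays out 4.6 × 77 = 354.20 in aggregate.
Group total = 123 + 354.20 = 477.20.

477.20 dollars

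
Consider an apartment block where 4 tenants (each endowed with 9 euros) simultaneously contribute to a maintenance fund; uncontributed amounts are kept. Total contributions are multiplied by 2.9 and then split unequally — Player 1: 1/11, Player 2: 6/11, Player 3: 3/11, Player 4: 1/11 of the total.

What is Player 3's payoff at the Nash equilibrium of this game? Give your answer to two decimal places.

A player with share s gets back 2.9·s per unit contributed, so full contribution is dominant for anyone with s > 1/2.9 = 0.3448 and zero contribution is dominant for anyone below.
Player 2 alone (share 6/11) is above the threshold, contributing 9; the remaining 3 contribute 0. Total contributed: 9.
Player 3 keeps 9 and receives 2.9 × 9 × 3/11 = 7.12 from the maintenance fund, for a payoff of 16.12.

16.12 euros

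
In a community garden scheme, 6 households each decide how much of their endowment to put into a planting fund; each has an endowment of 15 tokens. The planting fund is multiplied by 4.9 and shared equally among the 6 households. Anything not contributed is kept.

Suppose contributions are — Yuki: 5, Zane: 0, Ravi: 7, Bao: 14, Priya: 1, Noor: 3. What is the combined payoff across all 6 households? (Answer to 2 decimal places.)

Total contributed: 5 + 0 + 7 + 14 + 1 + 3 = 30; total kept: 6 × 15 − 30 = 60.
The planting fund pays out 4.9 × 30 = 147.00 in aggregate.
Group total = 60 + 147.00 = 207.00.

207.00 tokens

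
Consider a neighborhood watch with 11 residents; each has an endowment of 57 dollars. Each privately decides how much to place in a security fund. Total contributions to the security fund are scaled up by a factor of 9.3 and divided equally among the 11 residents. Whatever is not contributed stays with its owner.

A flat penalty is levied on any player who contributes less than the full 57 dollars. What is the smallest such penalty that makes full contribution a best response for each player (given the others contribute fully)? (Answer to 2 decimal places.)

Given the others contribute fully, the best deviation is to contribute 0 (any partial contribution still incurs the fine and gives up units whose private return 0.8455 is below 1).
Deviating from 57 to 0 saves 57 dollars but forfeits the deviator's share of the drop in the security fund: 9.3/11 × 57 = 48.19.
So the deviation gain is 57 − 48.19 = 8.81, and the fine must be at least 8.81 dollars to wipe it out.

8.81 dollars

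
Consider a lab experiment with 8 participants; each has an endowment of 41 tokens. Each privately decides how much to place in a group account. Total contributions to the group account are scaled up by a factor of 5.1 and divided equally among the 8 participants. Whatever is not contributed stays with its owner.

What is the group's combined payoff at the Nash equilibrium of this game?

Each contributed unit returns 5.1/8 = 0.6375 to its contributor — below 1 — so contributing 0 is dominant for every player. At the Nash equilibrium everyone keeps their 41, and the group total is 8 × 41 = 328.

328.00 tokens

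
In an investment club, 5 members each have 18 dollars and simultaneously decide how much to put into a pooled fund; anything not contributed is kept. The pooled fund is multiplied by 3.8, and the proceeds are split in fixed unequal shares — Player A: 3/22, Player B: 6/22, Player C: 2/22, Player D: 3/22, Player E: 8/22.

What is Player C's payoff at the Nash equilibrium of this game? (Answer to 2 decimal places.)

30.44 dollars

A player with share s gets back 3.8·s per unit contributed, so full contribution is dominant for anyone with s > 1/3.8 = 0.2632 and zero contribution is dominant for anyone below.
The shares above 0.2632 belong to Player B and Player E, contributing 18 each; the remaining 3 contribute 0. Total contributed: 36.
Player C keeps 18 and receives 3.8 × 36 × 2/22 = 12.44 from the pooled fund, for a payoff of 30.44.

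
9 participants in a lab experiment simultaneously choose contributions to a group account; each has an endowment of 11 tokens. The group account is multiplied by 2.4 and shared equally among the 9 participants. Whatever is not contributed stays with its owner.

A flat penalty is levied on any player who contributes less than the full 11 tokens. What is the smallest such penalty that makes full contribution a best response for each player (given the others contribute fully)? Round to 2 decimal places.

Given the others contribute fully, the best deviation is to contribute 0 (any partial contribution still incurs the fine and gives up units whose private return 0.2667 is below 1).
Deviating from 11 to 0 saves 11 tokens but forfeits the deviator's share of the drop in the group account: 2.4/9 × 11 = 2.93.
So the deviation gain is 11 − 2.93 = 8.07, and the fine must be at least 8.07 tokens to wipe it out.

8.07 tokens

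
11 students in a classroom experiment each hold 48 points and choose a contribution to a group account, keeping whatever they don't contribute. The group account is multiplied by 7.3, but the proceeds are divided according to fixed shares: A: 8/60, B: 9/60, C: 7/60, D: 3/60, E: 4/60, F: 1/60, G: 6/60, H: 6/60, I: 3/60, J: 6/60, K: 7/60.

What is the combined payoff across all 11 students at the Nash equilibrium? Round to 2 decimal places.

Player j's private return per contributed unit is 7.3 × (j's share). Contributing is weakly dominant for j when that share is at least 1/7.3 = 0.1370, and contributing 0 is dominant otherwise.
The only share above 0.1370 is B's 9/60, contributing 48; the remaining 10 contribute 0. Total contributed: 48.
The group account pays out 7.3 × 48 = 350.40 in total (split across the unequal shares, but the aggregate is all that matters for the group sum).
The 10 free-riders keep 48 each, adding 480. Group total = 480 + 350.40 = 830.40.

830.40 points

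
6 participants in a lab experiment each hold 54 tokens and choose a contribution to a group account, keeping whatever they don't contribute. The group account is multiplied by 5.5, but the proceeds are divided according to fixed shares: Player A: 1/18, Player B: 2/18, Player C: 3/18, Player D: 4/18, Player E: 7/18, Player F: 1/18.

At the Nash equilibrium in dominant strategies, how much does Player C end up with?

153.00 tokens

Player j's private return per contributed unit is 5.5 × (j's share). Contributing is weakly dominant for j when that share is at least 1/5.5 = 0.1818, and contributing 0 is dominant otherwise.
Player D and Player E are above the threshold, contributing 54 each; the remaining 4 contribute 0. Total contributed: 108.
Player C keeps 54 and receives 5.5 × 108 × 3/18 = 99.00 from the group account, for a payoff of 153.00.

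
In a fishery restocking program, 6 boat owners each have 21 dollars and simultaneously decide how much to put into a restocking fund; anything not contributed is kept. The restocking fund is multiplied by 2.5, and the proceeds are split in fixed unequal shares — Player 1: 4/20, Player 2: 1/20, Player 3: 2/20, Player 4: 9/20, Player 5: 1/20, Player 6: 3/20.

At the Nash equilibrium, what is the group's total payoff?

For player j, contributing a unit is worthwhile iff 2.5 × (j's share) ≥ 1, i.e. iff j's share is at least 0.4000.
The only share above 0.4000 is Player 4's 9/20, contributing 21; the remaining 5 contribute 0. Total contributed: 21.
The restocking fund pays out 2.5 × 21 = 52.50 in total (split across the unequal shares, but the aggregate is all that matters for the group sum).
The 5 free-riders keep 21 each, adding 105. Group total = 105 + 52.50 = 157.50.

157.50 dollars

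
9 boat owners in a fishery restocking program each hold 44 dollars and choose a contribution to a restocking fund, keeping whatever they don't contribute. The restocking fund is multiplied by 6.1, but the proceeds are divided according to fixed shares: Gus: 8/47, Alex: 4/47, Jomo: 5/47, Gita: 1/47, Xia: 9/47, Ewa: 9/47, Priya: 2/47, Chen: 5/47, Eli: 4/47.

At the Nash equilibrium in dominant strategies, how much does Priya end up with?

78.26 dollars

A player with share s gets back 6.1·s per unit contributed, so full contribution is dominant for anyone with s > 1/6.1 = 0.1639 and zero contribution is dominant for anyone below.
The shares above 0.1639 belong to Gus, Xia and Ewa, contributing 44 each; the remaining 6 contribute 0. Total contributed: 132.
Priya keeps 44 and receives 6.1 × 132 × 2/47 = 34.26 from the restocking fund, for a payoff of 78.26.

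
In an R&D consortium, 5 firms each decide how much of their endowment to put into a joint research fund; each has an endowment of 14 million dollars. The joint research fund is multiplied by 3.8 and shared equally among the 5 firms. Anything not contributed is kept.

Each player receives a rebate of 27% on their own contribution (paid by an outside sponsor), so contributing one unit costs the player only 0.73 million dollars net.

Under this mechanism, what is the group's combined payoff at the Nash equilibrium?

284.90 million dollars

Under the mechanism each unit contributed yields (3.8/5) / 0.73 = 1.0411 back to its contributor per unit of net cost, which exceeds 1, making full contribution the dominant choice for everyone.
At the Nash equilibrium everyone contributes 14. Group total payoff = 5 × (14 × 0.27 + 3.8 × 14) = 284.90.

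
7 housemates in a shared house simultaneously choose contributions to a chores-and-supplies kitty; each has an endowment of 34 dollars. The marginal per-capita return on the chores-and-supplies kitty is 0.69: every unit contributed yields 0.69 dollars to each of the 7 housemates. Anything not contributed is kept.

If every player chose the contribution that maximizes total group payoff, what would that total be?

1149.54 dollars

Each contributed unit returns 4.830 to the group as a whole (0.69 to each of 7 players), which exceeds 1, so the social optimum is full contribution: group total = 4.830 × 238 = 1149.54.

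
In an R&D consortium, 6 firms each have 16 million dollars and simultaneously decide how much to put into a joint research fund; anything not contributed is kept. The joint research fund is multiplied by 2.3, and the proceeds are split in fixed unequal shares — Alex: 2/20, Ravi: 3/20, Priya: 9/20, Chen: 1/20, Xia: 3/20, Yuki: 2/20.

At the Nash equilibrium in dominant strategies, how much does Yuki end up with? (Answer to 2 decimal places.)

19.68 million dollars

A player with share s gets back 2.3·s per unit contributed, so full contribution is dominant for anyone with s > 1/2.3 = 0.4348 and zero contribution is dominant for anyone below.
The only share above 0.4348 is Priya's 9/20, contributing 16; the remaining 5 contribute 0. Total contributed: 16.
Yuki keeps 16 and receives 2.3 × 16 × 2/20 = 3.68 from the joint research fund, for a payoff of 19.68.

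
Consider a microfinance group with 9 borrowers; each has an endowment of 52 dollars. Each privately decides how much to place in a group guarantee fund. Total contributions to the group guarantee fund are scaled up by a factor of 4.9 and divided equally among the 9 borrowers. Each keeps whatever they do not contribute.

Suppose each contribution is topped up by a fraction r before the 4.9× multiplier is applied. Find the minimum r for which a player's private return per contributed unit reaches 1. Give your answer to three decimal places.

0.837

With matching at rate r, one contributed unit becomes (1 + r) in the group guarantee fund and returns 4.9 × (1 + r) / 9 to the contributor.
Setting this equal to 1: 1 + r = 9/4.9 = 1.8367.
So the minimum matching rate is r = 1.8367 − 1 = 0.837.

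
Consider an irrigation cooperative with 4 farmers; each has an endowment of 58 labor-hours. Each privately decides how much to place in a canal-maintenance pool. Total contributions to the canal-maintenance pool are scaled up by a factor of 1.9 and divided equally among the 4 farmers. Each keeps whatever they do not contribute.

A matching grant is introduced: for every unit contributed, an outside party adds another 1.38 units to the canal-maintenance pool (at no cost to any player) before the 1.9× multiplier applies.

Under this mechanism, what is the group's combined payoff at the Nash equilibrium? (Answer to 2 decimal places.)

The effective private return per unit is now 1.9 × 2.38 / 4 = 1.1305 > 1, so every player's dominant strategy flips to full contribution.
So the Nash equilibrium is full contribution by all 4; the group earns 1.9 × 2.38 × 232 = 1049.10.

1049.10 labor-hours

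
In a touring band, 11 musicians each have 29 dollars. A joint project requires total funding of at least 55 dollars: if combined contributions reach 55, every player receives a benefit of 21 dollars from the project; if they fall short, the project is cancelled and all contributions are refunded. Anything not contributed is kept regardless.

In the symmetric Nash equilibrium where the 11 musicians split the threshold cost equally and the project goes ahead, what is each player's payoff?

Equal share of the threshold: 55/11 = 5.
At this profile no one gains by cutting their contribution: any cut drops the total below 55, the project is cancelled, contributions are refunded, and the deviator ends with 29, which is less than 29 − 5 + 21 = 45. Contributing more than 5 just wastes the excess. So contributing exactly 5 is a best response.
Each player's payoff: 29 − 5 + 21 = 45.

45 dollars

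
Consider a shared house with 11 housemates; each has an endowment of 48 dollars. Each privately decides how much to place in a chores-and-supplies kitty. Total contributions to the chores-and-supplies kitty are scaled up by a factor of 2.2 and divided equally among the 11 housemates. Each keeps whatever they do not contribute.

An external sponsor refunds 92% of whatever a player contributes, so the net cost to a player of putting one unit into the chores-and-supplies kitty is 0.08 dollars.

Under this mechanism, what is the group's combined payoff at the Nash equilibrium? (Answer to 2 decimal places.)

1647.36 dollars

The effective private return per unit is now (2.2/11) / 0.08 = 2.5000 > 1, so every player's dominant strategy flips to full contribution.
So the Nash equilibrium is full contribution by all 11; the group earns 11 × (48 × 0.92 + 2.2 × 48) = 1647.36.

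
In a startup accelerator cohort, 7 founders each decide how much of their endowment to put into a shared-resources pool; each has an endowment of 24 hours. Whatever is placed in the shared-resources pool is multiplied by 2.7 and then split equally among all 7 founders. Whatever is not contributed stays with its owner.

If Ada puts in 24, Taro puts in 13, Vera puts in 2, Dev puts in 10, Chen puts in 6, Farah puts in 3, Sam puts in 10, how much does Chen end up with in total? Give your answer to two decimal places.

Total contributed: 24 + 13 + 2 + 10 + 6 + 3 + 10 = 68.
Each receives 2.7 × 68 / 7 = 26.23 from the shared-resources pool.
Chen keeps 24 − 6 = 18, so Chen's payoff is 18 + 26.23 = 44.23.

44.23 hours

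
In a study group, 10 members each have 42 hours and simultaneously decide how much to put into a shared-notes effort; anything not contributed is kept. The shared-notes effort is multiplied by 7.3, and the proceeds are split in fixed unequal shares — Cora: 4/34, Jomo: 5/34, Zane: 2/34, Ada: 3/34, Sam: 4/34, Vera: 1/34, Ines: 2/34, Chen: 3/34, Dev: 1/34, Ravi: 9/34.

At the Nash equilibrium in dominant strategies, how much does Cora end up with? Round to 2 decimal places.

114.14 hours

A player with share s gets back 7.3·s per unit contributed, so full contribution is dominant for anyone with s > 1/7.3 = 0.1370 and zero contribution is dominant for anyone below.
Jomo and Ravi clear that bar, contributing 42 each; the remaining 8 contribute 0. Total contributed: 84.
Cora keeps 42 and receives 7.3 × 84 × 4/34 = 72.14 from the shared-notes effort, for a payoff of 114.14.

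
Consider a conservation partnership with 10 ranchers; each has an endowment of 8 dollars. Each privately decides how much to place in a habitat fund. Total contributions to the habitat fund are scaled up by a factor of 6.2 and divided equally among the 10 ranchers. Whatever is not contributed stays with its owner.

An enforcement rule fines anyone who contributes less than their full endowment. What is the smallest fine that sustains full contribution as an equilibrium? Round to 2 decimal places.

Given the others contribute fully, the best deviation is to contribute 0 (any partial contribution still incurs the fine and gives up units whose private return 0.6200 is below 1).
Deviating from 8 to 0 saves 8 dollars but forfeits the deviator's share of the drop in the habitat fund: 6.2/10 × 8 = 4.96.
So the deviation gain is 8 − 4.96 = 3.04, and the fine must be at least 3.04 dollars to wipe it out.

3.04 dollars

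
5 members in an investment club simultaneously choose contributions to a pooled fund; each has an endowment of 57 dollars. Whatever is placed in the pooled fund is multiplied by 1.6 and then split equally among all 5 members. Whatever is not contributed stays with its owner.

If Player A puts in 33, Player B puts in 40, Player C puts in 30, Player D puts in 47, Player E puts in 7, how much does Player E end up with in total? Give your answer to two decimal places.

Total contributed: 33 + 40 + 30 + 47 + 7 = 157.
Each receives 1.6 × 157 / 5 = 50.24 from the pooled fund.
Player E keeps 57 − 7 = 50, so Player E's payoff is 50 + 50.24 = 100.24.

100.24 dollars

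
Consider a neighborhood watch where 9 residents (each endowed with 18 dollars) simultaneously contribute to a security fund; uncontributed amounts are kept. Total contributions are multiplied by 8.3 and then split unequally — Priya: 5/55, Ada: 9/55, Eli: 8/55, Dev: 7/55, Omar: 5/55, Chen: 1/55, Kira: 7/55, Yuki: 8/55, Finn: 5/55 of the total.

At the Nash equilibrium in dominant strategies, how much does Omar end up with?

85.91 dollars

For player j, contributing a unit is worthwhile iff 8.3 × (j's share) ≥ 1, i.e. iff j's share is at least 0.1205.
Ada, Eli, Dev, Kira and Yuki are above the threshold, contributing 18 each; the remaining 4 contribute 0. Total contributed: 90.
Omar keeps 18 and receives 8.3 × 90 × 5/55 = 67.91 from the security fund, for a payoff of 85.91.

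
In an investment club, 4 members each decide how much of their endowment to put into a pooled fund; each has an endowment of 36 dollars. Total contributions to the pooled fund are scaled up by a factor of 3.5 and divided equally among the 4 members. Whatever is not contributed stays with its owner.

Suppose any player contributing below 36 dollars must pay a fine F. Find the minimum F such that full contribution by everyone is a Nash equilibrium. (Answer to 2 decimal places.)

Given the others contribute fully, the best deviation is to contribute 0 (any partial contribution still incurs the fine and gives up units whose private return 0.8750 is below 1).
Deviating from 36 to 0 saves 36 dollars but forfeits the deviator's share of the drop in the pooled fund: 3.5/4 × 36 = 31.50.
So the deviation gain is 36 − 31.50 = 4.50, and the fine must be at least 4.50 dollars to wipe it out.

4.50 dollars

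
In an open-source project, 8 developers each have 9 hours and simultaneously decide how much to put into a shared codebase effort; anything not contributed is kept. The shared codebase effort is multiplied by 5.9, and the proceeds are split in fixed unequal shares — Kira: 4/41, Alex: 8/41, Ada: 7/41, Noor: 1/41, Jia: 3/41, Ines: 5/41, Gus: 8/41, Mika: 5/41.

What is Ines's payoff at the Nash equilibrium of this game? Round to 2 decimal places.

For player j, contributing a unit is worthwhile iff 5.9 × (j's share) ≥ 1, i.e. iff j's share is at least 0.1695.
The shares above 0.1695 belong to Alex, Ada and Gus, contributing 9 each; the remaining 5 contribute 0. Total contributed: 27.
Ines keeps 9 and receives 5.9 × 27 × 5/41 = 19.43 from the shared codebase effort, for a payoff of 28.43.

28.43 hours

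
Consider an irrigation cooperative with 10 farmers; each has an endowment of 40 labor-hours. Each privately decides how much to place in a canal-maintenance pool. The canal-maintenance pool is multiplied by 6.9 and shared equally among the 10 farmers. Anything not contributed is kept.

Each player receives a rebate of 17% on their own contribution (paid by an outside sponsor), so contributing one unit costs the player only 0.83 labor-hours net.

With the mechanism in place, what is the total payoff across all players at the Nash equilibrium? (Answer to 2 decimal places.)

The effective private return is (6.9/10) / 0.83 = 0.8313, which is still under 1, so the mechanism doesn't change anyone's dominant strategy: zero contribution.
At the Nash equilibrium no one contributes; group total payoff = 10 × 40 = 400.

400.00 labor-hours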